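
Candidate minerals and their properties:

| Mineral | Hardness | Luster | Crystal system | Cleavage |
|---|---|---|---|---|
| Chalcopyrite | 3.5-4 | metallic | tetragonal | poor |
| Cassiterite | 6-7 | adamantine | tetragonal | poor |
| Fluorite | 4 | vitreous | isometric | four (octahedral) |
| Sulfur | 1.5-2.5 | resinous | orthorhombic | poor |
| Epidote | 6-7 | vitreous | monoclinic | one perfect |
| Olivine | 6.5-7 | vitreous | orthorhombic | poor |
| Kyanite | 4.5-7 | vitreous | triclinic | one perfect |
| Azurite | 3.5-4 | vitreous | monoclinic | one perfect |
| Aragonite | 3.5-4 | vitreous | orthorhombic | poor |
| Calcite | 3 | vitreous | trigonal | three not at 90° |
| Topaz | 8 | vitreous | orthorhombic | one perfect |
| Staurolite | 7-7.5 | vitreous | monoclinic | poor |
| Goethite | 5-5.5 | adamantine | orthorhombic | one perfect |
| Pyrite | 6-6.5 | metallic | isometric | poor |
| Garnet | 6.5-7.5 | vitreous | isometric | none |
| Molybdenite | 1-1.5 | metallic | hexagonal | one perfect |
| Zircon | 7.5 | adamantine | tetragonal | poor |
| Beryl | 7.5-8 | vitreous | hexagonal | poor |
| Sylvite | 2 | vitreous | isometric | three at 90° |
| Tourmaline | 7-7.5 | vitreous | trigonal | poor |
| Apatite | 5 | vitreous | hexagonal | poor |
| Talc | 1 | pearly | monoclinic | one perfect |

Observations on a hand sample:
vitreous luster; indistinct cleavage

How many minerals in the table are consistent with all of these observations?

Vitreous luster — Fluorite, Epidote, Olivine, Kyanite, Azurite, Aragonite, Calcite, Topaz, Staurolite, Garnet, Beryl, Sylvite, Tourmaline, Apatite remain.
Indistinct cleavage — narrows the field to Olivine, Aragonite, Staurolite, Beryl, Tourmaline, Apatite.
Consistent with every observation: Apatite, Aragonite, Beryl, Olivine, Staurolite, Tourmaline.
That is 6 minerals.

6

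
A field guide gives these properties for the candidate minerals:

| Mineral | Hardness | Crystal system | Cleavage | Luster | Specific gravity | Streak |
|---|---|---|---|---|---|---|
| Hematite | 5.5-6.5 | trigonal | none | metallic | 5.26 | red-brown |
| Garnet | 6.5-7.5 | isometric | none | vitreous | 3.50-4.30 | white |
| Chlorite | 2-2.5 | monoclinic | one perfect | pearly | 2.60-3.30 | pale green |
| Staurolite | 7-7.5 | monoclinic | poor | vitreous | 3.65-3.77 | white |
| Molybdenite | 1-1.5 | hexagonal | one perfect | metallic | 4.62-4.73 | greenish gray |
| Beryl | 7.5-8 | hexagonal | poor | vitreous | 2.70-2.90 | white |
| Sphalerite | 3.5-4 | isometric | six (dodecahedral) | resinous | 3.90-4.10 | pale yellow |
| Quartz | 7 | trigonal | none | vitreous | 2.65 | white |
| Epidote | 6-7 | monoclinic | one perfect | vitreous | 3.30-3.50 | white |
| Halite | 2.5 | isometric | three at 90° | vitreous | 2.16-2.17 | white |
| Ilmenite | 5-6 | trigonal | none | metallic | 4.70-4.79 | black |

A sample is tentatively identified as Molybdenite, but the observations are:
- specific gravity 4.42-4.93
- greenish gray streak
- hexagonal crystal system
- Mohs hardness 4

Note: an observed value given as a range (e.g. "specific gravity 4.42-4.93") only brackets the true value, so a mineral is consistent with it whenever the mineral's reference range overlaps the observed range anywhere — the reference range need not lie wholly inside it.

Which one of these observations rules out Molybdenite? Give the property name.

hardness

Specific gravity 4.42-4.93: Molybdenite has SG 4.62-4.73 — within range.
Greenish gray streak: Molybdenite has greenish gray streak — within range.
Hexagonal crystal system: Molybdenite has hexagonal system — within range.
Mohs hardness 4: Molybdenite has hardness 1-1.5 — does not match.
Everything matches except the hardness.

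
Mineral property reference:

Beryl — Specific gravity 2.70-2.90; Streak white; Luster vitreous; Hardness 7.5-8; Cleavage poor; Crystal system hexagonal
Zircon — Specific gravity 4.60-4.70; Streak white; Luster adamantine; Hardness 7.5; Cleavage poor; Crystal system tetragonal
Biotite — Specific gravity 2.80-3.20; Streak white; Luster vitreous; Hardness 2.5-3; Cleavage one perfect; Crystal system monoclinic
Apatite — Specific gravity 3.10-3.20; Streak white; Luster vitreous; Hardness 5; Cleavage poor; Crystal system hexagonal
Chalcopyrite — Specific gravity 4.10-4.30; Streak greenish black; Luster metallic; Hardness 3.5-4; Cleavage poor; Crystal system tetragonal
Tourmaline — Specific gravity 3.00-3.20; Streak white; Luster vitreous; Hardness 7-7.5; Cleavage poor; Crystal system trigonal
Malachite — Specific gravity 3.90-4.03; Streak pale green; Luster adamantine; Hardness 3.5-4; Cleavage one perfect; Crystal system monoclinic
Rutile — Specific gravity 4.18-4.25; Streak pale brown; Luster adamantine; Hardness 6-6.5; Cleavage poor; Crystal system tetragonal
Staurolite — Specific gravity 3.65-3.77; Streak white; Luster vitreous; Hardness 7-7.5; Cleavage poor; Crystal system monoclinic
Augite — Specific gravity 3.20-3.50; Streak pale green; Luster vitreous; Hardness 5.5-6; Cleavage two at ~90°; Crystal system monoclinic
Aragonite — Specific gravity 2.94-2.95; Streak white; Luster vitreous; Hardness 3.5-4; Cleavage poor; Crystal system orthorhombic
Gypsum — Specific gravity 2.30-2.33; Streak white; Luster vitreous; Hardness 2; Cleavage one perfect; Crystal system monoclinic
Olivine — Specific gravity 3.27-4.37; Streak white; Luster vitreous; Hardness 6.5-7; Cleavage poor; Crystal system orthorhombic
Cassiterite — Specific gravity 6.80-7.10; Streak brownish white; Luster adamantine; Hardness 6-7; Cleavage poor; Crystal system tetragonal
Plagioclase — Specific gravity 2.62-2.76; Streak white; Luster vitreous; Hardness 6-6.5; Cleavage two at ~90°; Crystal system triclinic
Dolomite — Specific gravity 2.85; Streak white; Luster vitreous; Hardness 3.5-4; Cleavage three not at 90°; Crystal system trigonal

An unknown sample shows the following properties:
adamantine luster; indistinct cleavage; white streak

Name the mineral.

Adamantine luster — only Zircon, Malachite, Rutile, Cassiterite remain.
Indistinct cleavage eliminates Malachite.
White streak — Zircon remains.
Only Zircon satisfies all observations.

Zircon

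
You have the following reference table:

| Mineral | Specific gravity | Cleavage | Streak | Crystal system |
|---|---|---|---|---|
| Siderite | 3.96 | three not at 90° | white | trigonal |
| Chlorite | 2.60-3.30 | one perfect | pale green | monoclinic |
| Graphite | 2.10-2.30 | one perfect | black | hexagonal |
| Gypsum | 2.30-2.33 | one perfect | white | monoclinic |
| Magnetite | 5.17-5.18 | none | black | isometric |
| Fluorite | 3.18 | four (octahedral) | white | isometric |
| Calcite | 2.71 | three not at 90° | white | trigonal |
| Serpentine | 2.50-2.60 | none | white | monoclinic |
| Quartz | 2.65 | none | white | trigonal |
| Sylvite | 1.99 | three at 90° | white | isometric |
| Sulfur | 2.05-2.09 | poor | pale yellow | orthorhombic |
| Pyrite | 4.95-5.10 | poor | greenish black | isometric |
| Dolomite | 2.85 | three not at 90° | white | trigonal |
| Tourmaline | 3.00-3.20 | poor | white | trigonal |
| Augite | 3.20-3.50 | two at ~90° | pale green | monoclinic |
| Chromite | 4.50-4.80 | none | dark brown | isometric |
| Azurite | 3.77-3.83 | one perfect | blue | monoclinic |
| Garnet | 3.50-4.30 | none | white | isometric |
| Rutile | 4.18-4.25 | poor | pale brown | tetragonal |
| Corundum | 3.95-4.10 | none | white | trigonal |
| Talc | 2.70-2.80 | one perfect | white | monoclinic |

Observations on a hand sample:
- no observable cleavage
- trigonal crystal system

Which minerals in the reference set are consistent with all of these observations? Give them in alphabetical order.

Corundum, Quartz

No observable cleavage: leaves Magnetite, Serpentine, Quartz, Chromite, Garnet, Corundum.
Trigonal crystal system: Quartz, Corundum remain.
Remaining candidates: Corundum, Quartz.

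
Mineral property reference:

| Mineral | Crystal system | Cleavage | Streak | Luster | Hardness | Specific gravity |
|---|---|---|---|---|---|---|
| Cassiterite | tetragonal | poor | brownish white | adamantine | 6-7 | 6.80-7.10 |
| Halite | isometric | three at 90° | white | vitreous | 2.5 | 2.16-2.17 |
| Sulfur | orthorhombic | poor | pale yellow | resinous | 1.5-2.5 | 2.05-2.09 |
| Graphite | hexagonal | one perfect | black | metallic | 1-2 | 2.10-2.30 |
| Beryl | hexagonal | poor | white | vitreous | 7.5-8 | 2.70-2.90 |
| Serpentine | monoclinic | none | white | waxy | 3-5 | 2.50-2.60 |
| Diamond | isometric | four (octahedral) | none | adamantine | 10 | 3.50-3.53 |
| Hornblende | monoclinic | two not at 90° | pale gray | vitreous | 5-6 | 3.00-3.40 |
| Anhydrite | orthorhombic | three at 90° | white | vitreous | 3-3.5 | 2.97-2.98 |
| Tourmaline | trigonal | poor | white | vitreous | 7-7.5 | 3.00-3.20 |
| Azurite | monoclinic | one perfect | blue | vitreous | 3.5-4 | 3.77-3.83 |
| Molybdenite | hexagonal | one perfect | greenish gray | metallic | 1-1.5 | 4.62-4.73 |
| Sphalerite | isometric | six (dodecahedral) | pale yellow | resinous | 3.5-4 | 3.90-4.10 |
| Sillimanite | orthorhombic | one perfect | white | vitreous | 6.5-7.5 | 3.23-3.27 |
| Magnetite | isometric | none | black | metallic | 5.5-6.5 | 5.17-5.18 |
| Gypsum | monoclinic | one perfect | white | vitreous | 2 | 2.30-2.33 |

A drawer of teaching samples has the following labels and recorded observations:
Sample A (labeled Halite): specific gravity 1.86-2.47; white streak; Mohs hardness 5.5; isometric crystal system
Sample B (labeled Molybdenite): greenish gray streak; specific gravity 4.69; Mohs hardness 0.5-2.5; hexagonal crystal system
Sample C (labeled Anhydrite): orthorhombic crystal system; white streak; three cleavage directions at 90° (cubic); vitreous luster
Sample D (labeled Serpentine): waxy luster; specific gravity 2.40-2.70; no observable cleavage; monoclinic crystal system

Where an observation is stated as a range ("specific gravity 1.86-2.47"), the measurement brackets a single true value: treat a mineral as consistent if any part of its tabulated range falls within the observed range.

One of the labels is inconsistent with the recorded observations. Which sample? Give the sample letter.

Sample A: Halite has hardness 2.5, but the record shows Mohs hardness 5.5 — this label is wrong.
Sample B: observations are consistent with Molybdenite.
Sample C: observations are consistent with Anhydrite.
Sample D: observations are consistent with Serpentine.
The mislabeled specimen is A.

A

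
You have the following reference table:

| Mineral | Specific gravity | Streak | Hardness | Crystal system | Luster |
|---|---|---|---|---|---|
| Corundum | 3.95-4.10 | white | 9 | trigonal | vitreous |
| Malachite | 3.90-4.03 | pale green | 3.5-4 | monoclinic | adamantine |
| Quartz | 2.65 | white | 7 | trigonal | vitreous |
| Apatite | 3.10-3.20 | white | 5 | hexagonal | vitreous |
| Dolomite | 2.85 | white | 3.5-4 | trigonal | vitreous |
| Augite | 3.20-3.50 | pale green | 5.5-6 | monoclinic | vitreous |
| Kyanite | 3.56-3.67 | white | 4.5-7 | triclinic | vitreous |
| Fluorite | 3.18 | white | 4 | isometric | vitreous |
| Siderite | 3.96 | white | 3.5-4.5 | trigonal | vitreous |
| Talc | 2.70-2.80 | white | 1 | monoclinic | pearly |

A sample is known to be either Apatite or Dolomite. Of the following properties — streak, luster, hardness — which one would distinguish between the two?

hardness

Streak: both white — same for both.
Luster: both vitreous — same for both.
Hardness: Apatite 5, Dolomite 3.5-4 — these differ.
Of the listed properties, hardness is the one that separates them.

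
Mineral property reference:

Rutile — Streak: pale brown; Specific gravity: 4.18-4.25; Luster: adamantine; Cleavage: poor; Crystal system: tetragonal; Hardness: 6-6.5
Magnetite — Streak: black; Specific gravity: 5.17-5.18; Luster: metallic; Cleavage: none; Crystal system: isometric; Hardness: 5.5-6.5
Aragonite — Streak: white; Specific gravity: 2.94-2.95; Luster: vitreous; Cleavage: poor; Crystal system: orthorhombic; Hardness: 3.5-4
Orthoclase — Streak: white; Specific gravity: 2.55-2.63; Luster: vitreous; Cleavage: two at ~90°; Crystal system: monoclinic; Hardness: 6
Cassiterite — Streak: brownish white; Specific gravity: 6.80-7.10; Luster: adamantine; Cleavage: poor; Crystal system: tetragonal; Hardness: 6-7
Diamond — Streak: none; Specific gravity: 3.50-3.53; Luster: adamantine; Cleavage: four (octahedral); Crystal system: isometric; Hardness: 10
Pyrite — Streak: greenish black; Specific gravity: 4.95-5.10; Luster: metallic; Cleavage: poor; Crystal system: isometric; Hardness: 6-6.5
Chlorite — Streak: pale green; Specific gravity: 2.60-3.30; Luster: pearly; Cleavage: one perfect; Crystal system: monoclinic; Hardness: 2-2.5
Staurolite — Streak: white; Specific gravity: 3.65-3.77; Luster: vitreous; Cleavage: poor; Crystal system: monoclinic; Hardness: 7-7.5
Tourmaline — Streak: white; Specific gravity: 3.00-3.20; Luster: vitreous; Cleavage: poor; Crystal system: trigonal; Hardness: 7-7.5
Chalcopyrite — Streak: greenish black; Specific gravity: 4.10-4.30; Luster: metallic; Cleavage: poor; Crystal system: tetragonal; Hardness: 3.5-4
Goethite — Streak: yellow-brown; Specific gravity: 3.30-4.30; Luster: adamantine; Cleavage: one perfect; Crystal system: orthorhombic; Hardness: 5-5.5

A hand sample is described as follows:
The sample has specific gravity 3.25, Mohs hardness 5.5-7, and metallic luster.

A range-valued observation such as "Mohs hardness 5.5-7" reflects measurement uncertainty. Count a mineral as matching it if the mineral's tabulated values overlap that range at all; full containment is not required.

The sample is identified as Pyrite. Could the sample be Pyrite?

Specific gravity 3.25 — Pyrite has SG 4.95-5.10; inconsistent.
Mohs hardness 5.5-7 — matches Pyrite (hardness 6-6.5).
Metallic luster — matches Pyrite (metallic luster).
The specific gravity observation rules out Pyrite.

No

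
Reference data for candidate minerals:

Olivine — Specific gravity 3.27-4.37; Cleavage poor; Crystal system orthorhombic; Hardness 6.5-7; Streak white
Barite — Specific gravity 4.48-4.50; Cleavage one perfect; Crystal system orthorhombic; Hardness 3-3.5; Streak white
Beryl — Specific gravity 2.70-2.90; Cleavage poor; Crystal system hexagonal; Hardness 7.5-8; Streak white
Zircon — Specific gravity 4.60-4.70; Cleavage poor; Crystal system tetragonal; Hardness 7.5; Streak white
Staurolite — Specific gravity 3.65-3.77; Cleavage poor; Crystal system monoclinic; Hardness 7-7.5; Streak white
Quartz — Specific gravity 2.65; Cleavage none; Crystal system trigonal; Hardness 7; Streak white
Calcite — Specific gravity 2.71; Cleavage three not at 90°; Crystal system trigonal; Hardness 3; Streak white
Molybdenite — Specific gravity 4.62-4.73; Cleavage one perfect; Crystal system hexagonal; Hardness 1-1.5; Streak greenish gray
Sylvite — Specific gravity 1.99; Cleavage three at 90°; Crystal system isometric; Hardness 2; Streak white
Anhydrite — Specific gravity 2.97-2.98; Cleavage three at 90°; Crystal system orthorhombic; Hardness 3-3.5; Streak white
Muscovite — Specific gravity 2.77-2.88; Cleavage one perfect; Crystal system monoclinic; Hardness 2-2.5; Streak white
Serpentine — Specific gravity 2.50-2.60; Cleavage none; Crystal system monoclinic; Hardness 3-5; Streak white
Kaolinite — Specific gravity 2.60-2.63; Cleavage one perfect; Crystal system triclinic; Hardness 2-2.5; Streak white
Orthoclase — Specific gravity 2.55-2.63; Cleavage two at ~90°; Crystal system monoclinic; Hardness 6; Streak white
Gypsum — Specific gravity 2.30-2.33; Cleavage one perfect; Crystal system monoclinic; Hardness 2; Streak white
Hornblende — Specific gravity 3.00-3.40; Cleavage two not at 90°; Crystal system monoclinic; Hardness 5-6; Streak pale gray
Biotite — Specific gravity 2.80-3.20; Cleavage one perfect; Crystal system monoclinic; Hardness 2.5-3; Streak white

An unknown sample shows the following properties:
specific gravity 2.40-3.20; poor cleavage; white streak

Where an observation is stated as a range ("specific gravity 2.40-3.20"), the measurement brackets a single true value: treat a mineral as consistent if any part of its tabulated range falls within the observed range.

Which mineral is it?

Beryl

Specific gravity 2.40-3.20: Beryl, Quartz, Calcite, Anhydrite, Muscovite, Serpentine, Kaolinite, Orthoclase, Hornblende, Biotite remain.
Poor cleavage: narrows the field to Beryl.
White streak: all remaining candidates fit.
Beryl is the sole remaining match.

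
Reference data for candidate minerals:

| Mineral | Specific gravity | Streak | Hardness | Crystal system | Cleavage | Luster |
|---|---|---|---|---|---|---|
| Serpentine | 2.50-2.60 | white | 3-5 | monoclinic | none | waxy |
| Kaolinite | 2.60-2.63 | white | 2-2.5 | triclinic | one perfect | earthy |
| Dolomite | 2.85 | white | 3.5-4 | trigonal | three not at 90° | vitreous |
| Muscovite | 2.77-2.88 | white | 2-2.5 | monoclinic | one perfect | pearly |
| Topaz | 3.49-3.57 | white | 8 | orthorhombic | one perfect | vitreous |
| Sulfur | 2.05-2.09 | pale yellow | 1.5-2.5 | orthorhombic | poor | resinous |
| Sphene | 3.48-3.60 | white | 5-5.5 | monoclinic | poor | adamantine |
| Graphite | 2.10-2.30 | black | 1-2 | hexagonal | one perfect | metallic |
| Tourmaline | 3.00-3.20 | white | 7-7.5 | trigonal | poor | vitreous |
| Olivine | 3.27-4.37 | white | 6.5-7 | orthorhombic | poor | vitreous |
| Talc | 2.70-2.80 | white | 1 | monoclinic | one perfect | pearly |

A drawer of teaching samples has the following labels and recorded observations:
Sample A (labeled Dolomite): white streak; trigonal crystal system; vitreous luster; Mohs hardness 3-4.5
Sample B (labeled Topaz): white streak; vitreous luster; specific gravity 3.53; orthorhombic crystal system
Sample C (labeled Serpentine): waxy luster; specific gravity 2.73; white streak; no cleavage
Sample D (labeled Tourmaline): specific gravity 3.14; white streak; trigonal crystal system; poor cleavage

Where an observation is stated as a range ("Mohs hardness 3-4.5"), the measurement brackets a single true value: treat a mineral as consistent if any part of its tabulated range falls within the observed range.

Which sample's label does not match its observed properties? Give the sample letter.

Sample A: every observation is compatible with the reference values for Dolomite.
Sample B: every observation is compatible with the reference values for Topaz.
Sample C: specific gravity 2.73 is outside the reference for Serpentine (SG 2.50-2.60) — mislabeled.
Sample D: every observation is compatible with the reference values for Tourmaline.
Only sample C is inconsistent with its label.

C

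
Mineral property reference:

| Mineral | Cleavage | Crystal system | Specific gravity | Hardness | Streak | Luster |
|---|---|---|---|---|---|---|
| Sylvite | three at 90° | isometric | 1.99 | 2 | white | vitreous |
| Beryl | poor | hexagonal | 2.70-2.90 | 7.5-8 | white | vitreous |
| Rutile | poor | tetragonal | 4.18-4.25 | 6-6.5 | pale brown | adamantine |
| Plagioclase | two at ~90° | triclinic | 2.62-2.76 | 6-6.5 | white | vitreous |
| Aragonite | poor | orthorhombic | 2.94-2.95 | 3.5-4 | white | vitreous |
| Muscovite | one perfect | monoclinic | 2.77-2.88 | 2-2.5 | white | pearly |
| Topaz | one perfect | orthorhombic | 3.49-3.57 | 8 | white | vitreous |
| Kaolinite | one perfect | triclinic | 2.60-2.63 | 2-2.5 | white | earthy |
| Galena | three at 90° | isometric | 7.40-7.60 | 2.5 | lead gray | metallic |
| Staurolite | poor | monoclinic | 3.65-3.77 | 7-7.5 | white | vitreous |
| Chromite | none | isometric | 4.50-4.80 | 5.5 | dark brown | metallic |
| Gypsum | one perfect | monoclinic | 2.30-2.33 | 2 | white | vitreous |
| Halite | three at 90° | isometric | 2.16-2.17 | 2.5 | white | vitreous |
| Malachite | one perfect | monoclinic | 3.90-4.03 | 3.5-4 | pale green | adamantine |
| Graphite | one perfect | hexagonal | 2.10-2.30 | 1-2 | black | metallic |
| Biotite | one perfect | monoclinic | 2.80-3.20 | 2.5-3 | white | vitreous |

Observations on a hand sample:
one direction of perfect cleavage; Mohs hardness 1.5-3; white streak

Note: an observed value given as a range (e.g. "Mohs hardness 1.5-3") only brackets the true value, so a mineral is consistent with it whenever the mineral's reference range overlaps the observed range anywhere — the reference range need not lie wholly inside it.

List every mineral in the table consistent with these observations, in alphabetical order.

Biotite, Gypsum, Kaolinite, Muscovite

One direction of perfect cleavage — leaves Muscovite, Topaz, Kaolinite, Gypsum, Malachite, Graphite, Biotite.
Mohs hardness 1.5-3 is inconsistent with Topaz, Malachite.
White streak excludes Graphite.
The minerals that satisfy all observations are Biotite, Gypsum, Kaolinite, Muscovite.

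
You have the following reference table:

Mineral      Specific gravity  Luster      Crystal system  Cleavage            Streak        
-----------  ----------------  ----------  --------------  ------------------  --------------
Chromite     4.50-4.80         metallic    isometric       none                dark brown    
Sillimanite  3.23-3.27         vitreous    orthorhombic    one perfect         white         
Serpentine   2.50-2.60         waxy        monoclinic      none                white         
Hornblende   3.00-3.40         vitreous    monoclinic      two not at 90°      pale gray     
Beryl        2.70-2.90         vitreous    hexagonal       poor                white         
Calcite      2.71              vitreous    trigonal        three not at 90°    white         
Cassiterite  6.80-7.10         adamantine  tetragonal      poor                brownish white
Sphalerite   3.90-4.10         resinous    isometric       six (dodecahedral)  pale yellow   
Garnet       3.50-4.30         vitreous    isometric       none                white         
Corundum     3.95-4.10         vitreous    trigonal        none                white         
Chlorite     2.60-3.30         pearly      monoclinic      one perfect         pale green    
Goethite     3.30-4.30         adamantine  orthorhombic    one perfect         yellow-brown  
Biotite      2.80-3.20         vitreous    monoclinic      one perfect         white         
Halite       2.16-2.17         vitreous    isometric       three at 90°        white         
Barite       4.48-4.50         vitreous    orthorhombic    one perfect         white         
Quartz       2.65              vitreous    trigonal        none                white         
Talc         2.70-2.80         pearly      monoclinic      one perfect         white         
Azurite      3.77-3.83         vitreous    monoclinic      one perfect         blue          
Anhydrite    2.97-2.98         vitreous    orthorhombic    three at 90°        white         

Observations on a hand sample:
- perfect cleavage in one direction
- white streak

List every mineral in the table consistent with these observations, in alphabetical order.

Barite, Biotite, Sillimanite, Talc

Perfect cleavage in one direction — narrows the field to Sillimanite, Chlorite, Goethite, Biotite, Barite, Talc, Azurite.
White streak rules out Chlorite, Goethite, Azurite.
The minerals that satisfy all observations are Barite, Biotite, Sillimanite, Talc.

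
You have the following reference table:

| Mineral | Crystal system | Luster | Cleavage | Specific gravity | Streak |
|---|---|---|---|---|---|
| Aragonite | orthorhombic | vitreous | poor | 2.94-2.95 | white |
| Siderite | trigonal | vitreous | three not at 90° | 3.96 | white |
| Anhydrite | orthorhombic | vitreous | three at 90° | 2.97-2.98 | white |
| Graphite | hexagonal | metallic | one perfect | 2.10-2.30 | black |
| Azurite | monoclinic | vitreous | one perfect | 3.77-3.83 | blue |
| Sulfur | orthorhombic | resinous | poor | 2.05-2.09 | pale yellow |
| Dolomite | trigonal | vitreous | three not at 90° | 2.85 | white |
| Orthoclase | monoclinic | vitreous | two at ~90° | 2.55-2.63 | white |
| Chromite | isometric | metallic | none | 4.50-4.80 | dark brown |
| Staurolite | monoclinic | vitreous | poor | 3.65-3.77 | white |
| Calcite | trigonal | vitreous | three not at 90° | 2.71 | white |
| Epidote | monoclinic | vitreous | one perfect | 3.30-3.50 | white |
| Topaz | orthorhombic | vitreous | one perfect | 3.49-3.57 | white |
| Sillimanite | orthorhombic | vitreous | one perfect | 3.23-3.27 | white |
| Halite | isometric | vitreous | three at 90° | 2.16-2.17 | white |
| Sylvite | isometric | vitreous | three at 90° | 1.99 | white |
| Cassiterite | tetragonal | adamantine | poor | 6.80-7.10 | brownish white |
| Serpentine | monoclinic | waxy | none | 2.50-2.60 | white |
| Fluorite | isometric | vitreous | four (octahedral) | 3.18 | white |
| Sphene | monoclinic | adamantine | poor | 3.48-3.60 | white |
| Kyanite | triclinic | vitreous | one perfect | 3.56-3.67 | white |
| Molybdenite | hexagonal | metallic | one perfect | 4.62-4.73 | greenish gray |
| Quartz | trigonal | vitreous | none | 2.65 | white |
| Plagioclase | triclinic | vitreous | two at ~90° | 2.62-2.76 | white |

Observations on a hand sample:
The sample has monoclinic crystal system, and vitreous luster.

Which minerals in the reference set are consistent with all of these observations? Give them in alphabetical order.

Azurite, Epidote, Orthoclase, Staurolite

Monoclinic crystal system — narrows the field to Azurite, Orthoclase, Staurolite, Epidote, Serpentine, Sphene.
Vitreous luster eliminates Serpentine, Sphene.
Remaining candidates: Azurite, Epidote, Orthoclase, Staurolite.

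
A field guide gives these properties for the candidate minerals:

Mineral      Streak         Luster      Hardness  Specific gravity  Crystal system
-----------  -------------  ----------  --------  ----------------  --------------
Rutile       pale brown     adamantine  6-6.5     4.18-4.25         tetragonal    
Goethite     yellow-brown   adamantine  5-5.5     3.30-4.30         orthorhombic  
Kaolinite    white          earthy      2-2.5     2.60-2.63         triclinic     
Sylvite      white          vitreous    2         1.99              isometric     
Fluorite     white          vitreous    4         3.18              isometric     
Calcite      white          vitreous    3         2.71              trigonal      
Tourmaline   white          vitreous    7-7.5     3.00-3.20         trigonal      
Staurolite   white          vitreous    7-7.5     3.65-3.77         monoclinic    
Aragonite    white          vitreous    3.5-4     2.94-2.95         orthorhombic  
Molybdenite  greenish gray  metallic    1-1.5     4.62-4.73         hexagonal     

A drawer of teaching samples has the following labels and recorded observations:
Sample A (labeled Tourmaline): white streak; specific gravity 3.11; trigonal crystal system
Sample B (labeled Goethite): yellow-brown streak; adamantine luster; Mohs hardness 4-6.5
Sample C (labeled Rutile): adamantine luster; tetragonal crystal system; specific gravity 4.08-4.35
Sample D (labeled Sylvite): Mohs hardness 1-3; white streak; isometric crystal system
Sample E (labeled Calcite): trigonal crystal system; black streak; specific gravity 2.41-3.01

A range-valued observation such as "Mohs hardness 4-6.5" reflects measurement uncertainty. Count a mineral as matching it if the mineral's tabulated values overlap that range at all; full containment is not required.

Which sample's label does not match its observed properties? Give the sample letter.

E

Sample A: all recorded properties match Tourmaline.
Sample B: all recorded properties match Goethite.
Sample C: all recorded properties match Rutile.
Sample D: all recorded properties match Sylvite.
Sample E: black streak is outside the reference for Calcite (white streak) — mislabeled.
Only sample E is inconsistent with its label.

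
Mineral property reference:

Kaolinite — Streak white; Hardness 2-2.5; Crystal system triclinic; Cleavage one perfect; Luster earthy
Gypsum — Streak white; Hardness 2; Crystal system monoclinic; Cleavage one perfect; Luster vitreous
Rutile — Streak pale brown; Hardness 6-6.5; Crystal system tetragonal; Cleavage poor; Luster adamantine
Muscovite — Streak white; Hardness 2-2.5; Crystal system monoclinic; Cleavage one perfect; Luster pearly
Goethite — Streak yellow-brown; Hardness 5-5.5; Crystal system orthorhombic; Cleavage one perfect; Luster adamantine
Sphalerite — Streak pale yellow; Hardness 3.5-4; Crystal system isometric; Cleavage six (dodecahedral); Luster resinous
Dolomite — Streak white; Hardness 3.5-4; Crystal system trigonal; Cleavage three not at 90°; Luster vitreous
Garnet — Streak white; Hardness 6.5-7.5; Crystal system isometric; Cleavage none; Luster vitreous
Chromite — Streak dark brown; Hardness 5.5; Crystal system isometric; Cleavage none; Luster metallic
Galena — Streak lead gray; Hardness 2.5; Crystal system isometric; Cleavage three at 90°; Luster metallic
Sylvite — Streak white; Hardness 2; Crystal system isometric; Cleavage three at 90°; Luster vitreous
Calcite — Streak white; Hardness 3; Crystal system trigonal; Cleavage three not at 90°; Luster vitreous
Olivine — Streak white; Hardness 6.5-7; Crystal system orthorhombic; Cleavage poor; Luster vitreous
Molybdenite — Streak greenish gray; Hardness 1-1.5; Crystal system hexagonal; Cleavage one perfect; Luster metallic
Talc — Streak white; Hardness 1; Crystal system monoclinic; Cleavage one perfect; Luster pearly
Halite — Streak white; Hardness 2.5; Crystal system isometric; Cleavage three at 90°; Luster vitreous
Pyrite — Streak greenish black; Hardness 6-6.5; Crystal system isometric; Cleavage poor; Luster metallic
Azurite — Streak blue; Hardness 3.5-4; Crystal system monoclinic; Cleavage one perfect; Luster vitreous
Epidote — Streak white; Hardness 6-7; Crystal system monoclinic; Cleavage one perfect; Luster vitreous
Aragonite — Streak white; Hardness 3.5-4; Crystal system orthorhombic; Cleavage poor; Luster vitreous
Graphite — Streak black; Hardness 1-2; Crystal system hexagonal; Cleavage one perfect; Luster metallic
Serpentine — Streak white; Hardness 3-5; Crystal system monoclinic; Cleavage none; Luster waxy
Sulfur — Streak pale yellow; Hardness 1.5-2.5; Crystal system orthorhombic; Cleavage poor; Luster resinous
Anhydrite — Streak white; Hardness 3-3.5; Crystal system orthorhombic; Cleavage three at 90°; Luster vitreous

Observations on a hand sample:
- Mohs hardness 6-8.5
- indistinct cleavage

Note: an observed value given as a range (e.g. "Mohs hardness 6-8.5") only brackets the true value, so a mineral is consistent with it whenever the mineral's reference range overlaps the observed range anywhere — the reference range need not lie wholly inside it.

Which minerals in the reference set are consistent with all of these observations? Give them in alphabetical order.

Olivine, Pyrite, Rutile

Mohs hardness 6-8.5 — narrows the field to Rutile, Garnet, Olivine, Pyrite, Epidote.
Indistinct cleavage rules out Garnet, Epidote.
Consistent with every observation: Olivine, Pyrite, Rutile.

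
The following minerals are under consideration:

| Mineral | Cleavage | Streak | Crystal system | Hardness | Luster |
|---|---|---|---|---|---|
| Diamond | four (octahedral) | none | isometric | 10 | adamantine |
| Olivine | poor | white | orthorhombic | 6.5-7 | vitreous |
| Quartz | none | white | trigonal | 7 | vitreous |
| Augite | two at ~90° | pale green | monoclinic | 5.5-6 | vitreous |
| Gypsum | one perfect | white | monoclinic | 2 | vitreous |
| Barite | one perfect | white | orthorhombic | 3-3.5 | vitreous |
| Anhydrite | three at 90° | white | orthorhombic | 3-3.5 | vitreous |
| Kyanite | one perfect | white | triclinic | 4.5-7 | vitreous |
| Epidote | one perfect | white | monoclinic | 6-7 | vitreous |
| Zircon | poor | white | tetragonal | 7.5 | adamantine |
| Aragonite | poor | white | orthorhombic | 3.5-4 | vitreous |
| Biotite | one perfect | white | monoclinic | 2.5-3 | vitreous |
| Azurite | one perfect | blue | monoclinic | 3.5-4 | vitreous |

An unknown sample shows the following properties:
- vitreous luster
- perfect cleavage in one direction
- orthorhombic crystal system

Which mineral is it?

Barite

Vitreous luster eliminates Diamond, Zircon.
Perfect cleavage in one direction rules out Olivine, Quartz, Augite, Anhydrite, Aragonite.
Orthorhombic crystal system — Barite remains.
Barite is the sole remaining match.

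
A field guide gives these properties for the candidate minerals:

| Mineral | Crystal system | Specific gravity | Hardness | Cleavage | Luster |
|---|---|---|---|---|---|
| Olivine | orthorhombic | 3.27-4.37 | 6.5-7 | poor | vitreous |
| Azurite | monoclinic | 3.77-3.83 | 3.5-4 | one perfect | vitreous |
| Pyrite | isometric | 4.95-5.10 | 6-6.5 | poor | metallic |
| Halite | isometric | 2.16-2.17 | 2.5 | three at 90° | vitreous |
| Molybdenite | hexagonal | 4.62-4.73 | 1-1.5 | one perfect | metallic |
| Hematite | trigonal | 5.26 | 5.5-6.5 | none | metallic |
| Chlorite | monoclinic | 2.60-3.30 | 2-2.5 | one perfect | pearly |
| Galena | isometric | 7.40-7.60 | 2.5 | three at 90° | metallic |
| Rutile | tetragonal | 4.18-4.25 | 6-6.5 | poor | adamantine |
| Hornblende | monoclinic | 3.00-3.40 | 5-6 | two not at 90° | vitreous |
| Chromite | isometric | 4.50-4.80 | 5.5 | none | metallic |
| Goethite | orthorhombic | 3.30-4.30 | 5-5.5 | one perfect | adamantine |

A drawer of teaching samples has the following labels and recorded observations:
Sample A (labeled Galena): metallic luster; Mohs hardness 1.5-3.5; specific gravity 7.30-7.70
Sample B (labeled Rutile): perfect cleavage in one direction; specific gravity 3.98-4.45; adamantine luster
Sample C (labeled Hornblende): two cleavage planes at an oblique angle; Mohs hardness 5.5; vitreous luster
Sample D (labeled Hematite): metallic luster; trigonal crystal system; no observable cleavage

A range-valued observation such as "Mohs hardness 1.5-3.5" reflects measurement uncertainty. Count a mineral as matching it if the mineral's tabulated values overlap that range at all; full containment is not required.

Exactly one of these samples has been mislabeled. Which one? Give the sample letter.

B

Sample A: all recorded properties match Galena.
Sample B: Rutile has cleavage poor, but the record shows perfect cleavage in one direction — this label is wrong.
Sample C: all recorded properties match Hornblende.
Sample D: all recorded properties match Hematite.
The mislabeled specimen is B.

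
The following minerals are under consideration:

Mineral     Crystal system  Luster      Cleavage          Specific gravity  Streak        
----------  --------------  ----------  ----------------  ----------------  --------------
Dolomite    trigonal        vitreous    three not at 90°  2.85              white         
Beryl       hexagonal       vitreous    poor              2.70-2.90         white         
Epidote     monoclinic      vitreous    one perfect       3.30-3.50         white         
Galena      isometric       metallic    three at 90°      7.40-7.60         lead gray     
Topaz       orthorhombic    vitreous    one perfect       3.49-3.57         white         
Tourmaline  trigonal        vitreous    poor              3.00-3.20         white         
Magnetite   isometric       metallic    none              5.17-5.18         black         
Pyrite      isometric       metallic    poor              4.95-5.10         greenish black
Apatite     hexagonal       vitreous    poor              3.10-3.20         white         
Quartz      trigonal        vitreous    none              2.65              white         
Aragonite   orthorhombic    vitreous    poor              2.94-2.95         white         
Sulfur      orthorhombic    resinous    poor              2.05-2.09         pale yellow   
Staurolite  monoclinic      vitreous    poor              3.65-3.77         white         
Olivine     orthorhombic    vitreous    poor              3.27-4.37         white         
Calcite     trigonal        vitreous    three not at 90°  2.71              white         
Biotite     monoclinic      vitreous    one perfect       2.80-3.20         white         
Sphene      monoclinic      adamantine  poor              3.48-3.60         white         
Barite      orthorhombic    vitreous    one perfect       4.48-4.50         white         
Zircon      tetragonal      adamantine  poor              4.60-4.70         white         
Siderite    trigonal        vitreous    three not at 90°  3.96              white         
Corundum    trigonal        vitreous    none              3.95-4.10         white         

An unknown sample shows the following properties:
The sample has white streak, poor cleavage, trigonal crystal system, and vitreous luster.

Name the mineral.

Tourmaline

White streak eliminates Galena, Magnetite, Pyrite, Sulfur.
Poor cleavage — leaves Beryl, Tourmaline, Apatite, Aragonite, Staurolite, Olivine, Sphene, Zircon.
Trigonal crystal system — Tourmaline remains.
Vitreous luster — every remaining candidate is consistent.
Tourmaline is the sole remaining match.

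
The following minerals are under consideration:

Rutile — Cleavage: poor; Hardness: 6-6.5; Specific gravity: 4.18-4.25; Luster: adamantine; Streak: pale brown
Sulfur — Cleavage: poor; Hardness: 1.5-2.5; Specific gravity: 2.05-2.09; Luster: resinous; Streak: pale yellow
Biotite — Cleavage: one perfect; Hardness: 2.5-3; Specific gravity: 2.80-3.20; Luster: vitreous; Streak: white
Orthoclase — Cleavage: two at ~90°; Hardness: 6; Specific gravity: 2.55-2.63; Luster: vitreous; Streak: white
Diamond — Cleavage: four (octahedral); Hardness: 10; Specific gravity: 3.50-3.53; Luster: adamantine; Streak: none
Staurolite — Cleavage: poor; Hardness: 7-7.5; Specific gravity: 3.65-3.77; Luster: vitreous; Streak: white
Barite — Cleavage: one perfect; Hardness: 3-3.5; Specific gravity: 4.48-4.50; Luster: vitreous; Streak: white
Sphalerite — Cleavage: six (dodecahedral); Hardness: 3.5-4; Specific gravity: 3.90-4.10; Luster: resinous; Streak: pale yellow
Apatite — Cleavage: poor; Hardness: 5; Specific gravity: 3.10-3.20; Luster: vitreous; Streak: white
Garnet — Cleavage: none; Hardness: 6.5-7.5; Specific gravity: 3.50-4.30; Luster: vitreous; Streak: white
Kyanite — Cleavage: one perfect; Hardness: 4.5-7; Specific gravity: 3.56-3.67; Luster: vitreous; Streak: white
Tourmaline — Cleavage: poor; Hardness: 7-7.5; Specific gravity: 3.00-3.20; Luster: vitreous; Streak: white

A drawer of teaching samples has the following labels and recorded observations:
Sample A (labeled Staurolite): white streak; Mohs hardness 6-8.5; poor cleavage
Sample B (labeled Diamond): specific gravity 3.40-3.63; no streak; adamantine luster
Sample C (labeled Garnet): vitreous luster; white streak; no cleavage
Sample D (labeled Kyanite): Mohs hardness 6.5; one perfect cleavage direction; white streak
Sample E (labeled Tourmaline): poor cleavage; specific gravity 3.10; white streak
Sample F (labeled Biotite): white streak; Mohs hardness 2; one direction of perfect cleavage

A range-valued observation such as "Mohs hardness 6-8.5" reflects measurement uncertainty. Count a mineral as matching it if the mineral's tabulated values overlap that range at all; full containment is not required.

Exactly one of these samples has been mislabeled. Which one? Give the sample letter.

Sample A: observations are consistent with Staurolite.
Sample B: observations are consistent with Diamond.
Sample C: observations are consistent with Garnet.
Sample D: observations are consistent with Kyanite.
Sample E: observations are consistent with Tourmaline.
Sample F: Mohs hardness 2 is outside the reference for Biotite (hardness 2.5-3) — mislabeled.
Only sample F is inconsistent with its label.

F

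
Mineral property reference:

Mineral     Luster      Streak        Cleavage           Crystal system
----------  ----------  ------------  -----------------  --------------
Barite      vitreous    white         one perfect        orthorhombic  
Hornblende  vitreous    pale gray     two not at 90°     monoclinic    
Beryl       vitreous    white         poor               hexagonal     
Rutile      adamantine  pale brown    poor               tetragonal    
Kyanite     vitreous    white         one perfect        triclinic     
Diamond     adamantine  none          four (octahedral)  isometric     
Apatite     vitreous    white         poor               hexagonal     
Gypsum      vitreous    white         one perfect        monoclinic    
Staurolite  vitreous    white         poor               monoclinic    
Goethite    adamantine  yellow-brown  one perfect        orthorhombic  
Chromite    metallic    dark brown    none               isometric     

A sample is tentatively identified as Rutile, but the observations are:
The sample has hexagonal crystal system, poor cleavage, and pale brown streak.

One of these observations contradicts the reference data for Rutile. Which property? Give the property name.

Hexagonal crystal system: Rutile has tetragonal system — outside the reference range.
Poor cleavage: Rutile has cleavage poor — agrees.
Pale brown streak: Rutile has pale brown streak — agrees.
Only the crystal system is inconsistent.

crystal system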